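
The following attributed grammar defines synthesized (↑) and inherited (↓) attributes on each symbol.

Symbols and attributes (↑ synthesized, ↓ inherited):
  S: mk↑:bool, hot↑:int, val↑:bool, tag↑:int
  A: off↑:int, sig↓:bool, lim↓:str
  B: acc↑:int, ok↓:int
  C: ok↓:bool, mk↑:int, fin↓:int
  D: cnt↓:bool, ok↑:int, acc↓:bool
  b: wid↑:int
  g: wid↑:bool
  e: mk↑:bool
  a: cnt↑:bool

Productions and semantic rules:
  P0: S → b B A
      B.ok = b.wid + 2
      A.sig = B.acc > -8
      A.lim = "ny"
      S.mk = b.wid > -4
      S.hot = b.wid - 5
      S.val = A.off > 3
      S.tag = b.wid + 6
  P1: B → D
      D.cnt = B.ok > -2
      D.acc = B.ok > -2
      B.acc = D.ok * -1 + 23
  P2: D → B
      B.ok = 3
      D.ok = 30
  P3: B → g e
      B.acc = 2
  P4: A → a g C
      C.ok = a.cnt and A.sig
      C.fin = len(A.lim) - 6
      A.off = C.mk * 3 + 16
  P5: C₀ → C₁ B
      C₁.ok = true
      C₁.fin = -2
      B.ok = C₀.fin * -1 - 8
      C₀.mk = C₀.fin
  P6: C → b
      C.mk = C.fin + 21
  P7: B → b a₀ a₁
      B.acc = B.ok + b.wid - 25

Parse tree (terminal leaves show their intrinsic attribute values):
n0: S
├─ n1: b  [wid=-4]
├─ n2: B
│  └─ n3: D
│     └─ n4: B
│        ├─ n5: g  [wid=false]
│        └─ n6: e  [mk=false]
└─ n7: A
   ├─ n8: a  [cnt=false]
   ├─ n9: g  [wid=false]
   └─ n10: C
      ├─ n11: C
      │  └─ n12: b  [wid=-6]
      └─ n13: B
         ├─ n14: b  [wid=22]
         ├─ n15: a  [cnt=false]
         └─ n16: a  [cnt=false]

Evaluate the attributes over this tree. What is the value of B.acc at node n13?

1. n1.wid = -4  [terminal]
2. n2.ok = -2  [b.wid + 2]
3. n3.cnt = false  [B.ok > -2]
4. n3.acc = false  [B.ok > -2]
5. n4.ok = 3  [3]
6. n5.wid = false  [terminal]
7. n6.mk = false  [terminal]
8. n4.acc = 2  [2]
9. n3.ok = 30  [30]
10. n2.acc = -7  [D.ok * -1 + 23]
11. n7.sig = true  [B.acc > -8]
12. n7.lim = "ny"  ["ny"]
13. n8.cnt = false  [terminal]
14. n9.wid = false  [terminal]
15. n10.ok = false  [a.cnt and A.sig]
16. n10.fin = -4  [len(A.lim) - 6]
17. n11.ok = true  [true]
18. n11.fin = -2  [-2]
19. n12.wid = -6  [terminal]
20. n11.mk = 19  [C.fin + 21]
21. n13.ok = -4  [C₀.fin * -1 - 8]
22. n14.wid = 22  [terminal]
23. n15.cnt = false  [terminal]
24. n16.cnt = false  [terminal]
25. n13.acc = -7  [B.ok + b.wid - 25]
26. n10.mk = -4  [C₀.fin]
27. n7.off = 4  [C.mk * 3 + 16]
28. n0.mk = false  [b.wid > -4]
29. n0.hot = -9  [b.wid - 5]
30. n0.val = true  [A.off > 3]
31. n0.tag = 2  [b.wid + 6]

-7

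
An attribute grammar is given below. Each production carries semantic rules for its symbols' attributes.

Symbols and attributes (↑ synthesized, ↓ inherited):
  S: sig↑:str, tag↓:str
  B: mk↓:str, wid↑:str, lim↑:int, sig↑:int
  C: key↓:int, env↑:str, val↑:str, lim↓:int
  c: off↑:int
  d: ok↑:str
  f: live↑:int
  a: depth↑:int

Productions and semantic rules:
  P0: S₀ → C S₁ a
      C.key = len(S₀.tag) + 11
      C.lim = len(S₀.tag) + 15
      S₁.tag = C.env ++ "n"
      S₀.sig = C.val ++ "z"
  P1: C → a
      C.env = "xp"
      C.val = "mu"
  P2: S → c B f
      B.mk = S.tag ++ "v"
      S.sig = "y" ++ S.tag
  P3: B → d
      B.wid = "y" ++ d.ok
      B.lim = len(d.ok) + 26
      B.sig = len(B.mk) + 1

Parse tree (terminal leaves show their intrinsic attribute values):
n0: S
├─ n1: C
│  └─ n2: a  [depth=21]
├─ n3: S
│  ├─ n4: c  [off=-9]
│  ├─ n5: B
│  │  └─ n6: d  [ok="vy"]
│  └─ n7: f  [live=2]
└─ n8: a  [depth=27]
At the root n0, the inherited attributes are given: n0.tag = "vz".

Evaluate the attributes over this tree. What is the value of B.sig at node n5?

5

1. n0.tag = "vz"  [given at root]
2. n1.key = 13  [len(S₀.tag) + 11]
3. n1.lim = 17  [len(S₀.tag) + 15]
4. n2.depth = 21  [terminal]
5. n1.env = "xp"  ["xp"]
6. n1.val = "mu"  ["mu"]
7. n3.tag = "xpn"  [C.env ++ "n"]
8. n4.off = -9  [terminal]
9. n5.mk = "xpnv"  [S.tag ++ "v"]
10. n6.ok = "vy"  [terminal]
11. n5.wid = "yvy"  ["y" ++ d.ok]
12. n5.lim = 28  [len(d.ok) + 26]
13. n5.sig = 5  [len(B.mk) + 1]
14. n7.live = 2  [terminal]
15. n3.sig = "yxpn"  ["y" ++ S.tag]
16. n8.depth = 27  [terminal]
17. n0.sig = "muz"  [C.val ++ "z"]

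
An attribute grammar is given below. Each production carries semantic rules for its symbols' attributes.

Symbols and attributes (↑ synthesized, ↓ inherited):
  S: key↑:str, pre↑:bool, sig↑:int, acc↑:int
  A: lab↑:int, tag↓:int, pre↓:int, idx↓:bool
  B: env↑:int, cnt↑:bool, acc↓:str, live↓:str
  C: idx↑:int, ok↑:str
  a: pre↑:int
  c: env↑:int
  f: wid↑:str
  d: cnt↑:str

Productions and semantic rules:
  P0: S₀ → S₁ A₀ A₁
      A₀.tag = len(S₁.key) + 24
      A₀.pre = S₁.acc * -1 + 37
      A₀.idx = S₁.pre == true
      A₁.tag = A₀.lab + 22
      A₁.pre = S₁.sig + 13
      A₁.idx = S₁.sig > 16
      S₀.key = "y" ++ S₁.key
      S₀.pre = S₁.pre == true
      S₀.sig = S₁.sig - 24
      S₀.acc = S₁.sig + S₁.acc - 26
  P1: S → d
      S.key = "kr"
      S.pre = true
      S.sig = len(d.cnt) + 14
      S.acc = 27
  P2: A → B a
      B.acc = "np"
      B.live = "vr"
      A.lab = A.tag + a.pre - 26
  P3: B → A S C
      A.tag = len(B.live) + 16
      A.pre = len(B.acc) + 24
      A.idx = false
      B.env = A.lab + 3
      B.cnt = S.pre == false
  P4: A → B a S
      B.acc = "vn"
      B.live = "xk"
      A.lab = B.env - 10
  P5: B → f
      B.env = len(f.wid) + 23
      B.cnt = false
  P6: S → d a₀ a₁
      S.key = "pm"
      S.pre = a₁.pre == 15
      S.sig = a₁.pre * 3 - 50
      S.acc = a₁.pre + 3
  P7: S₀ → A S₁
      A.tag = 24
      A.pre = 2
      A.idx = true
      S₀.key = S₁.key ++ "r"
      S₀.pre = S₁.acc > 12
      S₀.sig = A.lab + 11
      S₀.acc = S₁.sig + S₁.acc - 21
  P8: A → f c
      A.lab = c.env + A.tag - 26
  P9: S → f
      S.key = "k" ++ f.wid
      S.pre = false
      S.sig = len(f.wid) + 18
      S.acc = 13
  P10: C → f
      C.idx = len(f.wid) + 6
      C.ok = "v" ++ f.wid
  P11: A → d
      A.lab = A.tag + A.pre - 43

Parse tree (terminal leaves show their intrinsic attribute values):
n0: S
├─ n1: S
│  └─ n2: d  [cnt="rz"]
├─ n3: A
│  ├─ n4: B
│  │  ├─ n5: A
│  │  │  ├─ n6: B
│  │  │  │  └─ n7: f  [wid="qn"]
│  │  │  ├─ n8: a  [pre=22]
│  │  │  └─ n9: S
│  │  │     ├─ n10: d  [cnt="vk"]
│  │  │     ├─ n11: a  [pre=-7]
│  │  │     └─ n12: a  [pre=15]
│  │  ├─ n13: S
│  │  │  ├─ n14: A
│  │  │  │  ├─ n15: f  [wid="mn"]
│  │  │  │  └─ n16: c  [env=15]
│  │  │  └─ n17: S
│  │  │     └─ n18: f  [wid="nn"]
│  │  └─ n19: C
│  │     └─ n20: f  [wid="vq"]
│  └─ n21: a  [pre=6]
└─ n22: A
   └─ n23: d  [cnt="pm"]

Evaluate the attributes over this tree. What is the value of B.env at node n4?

1. n2.cnt = "rz"  [terminal]
2. n1.key = "kr"  ["kr"]
3. n1.pre = true  [true]
4. n1.sig = 16  [len(d.cnt) + 14]
5. n1.acc = 27  [27]
6. n3.tag = 26  [len(S₁.key) + 24]
7. n3.pre = 10  [S₁.acc * -1 + 37]
8. n3.idx = true  [S₁.pre == true]
9. n4.acc = "np"  ["np"]
10. n4.live = "vr"  ["vr"]
11. n5.tag = 18  [len(B.live) + 16]
12. n5.pre = 26  [len(B.acc) + 24]
13. n5.idx = false  [false]
14. n6.acc = "vn"  ["vn"]
15. n6.live = "xk"  ["xk"]
16. n7.wid = "qn"  [terminal]
17. n6.env = 25  [len(f.wid) + 23]
18. n6.cnt = false  [false]
19. n8.pre = 22  [terminal]
20. n10.cnt = "vk"  [terminal]
21. n11.pre = -7  [terminal]
22. n12.pre = 15  [terminal]
23. n9.key = "pm"  ["pm"]
24. n9.pre = true  [a₁.pre == 15]
25. n9.sig = -5  [a₁.pre * 3 - 50]
26. n9.acc = 18  [a₁.pre + 3]
27. n5.lab = 15  [B.env - 10]
28. n14.tag = 24  [24]
29. n14.pre = 2  [2]
30. n14.idx = true  [true]
31. n15.wid = "mn"  [terminal]
32. n16.env = 15  [terminal]
33. n14.lab = 13  [c.env + A.tag - 26]
34. n18.wid = "nn"  [terminal]
35. n17.key = "knn"  ["k" ++ f.wid]
36. n17.pre = false  [false]
37. n17.sig = 20  [len(f.wid) + 18]
38. n17.acc = 13  [13]
39. n13.key = "knnr"  [S₁.key ++ "r"]
40. n13.pre = true  [S₁.acc > 12]
41. n13.sig = 24  [A.lab + 11]
42. n13.acc = 12  [S₁.sig + S₁.acc - 21]
43. n20.wid = "vq"  [terminal]
44. n19.idx = 8  [len(f.wid) + 6]
45. n19.ok = "vvq"  ["v" ++ f.wid]
46. n4.env = 18  [A.lab + 3]
47. n4.cnt = false  [S.pre == false]
48. n21.pre = 6  [terminal]
49. n3.lab = 6  [A.tag + a.pre - 26]
50. n22.tag = 28  [A₀.lab + 22]
51. n22.pre = 29  [S₁.sig + 13]
52. n22.idx = false  [S₁.sig > 16]
53. n23.cnt = "pm"  [terminal]
54. n22.lab = 14  [A.tag + A.pre - 43]
55. n0.key = "ykr"  ["y" ++ S₁.key]
56. n0.pre = true  [S₁.pre == true]
57. n0.sig = -8  [S₁.sig - 24]
58. n0.acc = 17  [S₁.sig + S₁.acc - 26]

18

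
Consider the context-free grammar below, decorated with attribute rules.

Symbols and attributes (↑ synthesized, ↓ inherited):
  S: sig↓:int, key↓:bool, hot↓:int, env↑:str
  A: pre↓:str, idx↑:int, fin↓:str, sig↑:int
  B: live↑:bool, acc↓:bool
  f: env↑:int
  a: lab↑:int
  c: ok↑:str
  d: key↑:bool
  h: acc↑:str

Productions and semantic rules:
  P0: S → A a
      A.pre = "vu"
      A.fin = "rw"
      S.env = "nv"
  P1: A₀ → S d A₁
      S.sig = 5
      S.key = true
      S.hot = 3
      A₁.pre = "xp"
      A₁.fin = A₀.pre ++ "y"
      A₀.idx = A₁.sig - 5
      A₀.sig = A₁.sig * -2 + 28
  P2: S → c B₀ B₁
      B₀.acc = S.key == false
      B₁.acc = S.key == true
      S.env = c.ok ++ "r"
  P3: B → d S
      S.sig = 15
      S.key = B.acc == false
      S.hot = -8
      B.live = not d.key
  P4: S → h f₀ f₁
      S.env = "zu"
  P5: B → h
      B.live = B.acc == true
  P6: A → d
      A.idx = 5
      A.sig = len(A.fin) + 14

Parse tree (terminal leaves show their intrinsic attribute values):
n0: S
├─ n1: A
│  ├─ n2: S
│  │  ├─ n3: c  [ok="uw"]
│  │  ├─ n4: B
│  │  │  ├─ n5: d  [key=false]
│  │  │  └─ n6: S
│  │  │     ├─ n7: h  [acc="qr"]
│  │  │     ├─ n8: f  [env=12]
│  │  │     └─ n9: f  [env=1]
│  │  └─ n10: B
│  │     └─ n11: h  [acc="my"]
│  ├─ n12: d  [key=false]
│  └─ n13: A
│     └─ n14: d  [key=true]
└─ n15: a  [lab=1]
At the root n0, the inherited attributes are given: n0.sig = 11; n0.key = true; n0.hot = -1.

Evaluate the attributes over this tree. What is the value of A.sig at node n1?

-6

1. n0.sig = 11  [given at root]
2. n0.key = true  [given at root]
3. n0.hot = -1  [given at root]
4. n1.pre = "vu"  ["vu"]
5. n1.fin = "rw"  ["rw"]
6. n2.sig = 5  [5]
7. n2.key = true  [true]
8. n2.hot = 3  [3]
9. n3.ok = "uw"  [terminal]
10. n4.acc = false  [S.key == false]
11. n5.key = false  [terminal]
12. n6.sig = 15  [15]
13. n6.key = true  [B.acc == false]
14. n6.hot = -8  [-8]
15. n7.acc = "qr"  [terminal]
16. n8.env = 12  [terminal]
17. n9.env = 1  [terminal]
18. n6.env = "zu"  ["zu"]
19. n4.live = true  [not d.key]
20. n10.acc = true  [S.key == true]
21. n11.acc = "my"  [terminal]
22. n10.live = true  [B.acc == true]
23. n2.env = "uwr"  [c.ok ++ "r"]
24. n12.key = false  [terminal]
25. n13.pre = "xp"  ["xp"]
26. n13.fin = "vuy"  [A₀.pre ++ "y"]
27. n14.key = true  [terminal]
28. n13.idx = 5  [5]
29. n13.sig = 17  [len(A.fin) + 14]
30. n1.idx = 12  [A₁.sig - 5]
31. n1.sig = -6  [A₁.sig * -2 + 28]
32. n15.lab = 1  [terminal]
33. n0.env = "nv"  ["nv"]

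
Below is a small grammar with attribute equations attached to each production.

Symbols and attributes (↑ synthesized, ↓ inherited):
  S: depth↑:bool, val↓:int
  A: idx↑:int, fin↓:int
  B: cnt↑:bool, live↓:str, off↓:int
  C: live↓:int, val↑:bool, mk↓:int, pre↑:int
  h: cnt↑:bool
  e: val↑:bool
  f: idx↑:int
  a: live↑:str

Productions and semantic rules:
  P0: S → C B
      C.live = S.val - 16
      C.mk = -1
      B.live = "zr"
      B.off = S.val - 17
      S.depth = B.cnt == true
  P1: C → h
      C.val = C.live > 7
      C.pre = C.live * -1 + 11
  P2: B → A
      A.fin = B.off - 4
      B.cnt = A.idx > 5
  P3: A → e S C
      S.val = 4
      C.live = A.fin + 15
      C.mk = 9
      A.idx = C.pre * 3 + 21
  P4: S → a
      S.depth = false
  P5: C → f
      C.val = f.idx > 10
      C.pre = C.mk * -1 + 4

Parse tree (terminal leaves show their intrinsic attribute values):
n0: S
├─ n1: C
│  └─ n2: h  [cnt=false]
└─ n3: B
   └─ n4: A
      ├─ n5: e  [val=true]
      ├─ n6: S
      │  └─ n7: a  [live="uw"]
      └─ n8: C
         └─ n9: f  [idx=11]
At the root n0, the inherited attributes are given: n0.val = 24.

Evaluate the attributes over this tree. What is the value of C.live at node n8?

1. n0.val = 24  [given at root]
2. n1.live = 8  [S.val - 16]
3. n1.mk = -1  [-1]
4. n2.cnt = false  [terminal]
5. n1.val = true  [C.live > 7]
6. n1.pre = 3  [C.live * -1 + 11]
7. n3.live = "zr"  ["zr"]
8. n3.off = 7  [S.val - 17]
9. n4.fin = 3  [B.off - 4]
10. n5.val = true  [terminal]
11. n6.val = 4  [4]
12. n7.live = "uw"  [terminal]
13. n6.depth = false  [false]
14. n8.live = 18  [A.fin + 15]
15. n8.mk = 9  [9]
16. n9.idx = 11  [terminal]
17. n8.val = true  [f.idx > 10]
18. n8.pre = -5  [C.mk * -1 + 4]
19. n4.idx = 6  [C.pre * 3 + 21]
20. n3.cnt = true  [A.idx > 5]
21. n0.depth = true  [B.cnt == true]

18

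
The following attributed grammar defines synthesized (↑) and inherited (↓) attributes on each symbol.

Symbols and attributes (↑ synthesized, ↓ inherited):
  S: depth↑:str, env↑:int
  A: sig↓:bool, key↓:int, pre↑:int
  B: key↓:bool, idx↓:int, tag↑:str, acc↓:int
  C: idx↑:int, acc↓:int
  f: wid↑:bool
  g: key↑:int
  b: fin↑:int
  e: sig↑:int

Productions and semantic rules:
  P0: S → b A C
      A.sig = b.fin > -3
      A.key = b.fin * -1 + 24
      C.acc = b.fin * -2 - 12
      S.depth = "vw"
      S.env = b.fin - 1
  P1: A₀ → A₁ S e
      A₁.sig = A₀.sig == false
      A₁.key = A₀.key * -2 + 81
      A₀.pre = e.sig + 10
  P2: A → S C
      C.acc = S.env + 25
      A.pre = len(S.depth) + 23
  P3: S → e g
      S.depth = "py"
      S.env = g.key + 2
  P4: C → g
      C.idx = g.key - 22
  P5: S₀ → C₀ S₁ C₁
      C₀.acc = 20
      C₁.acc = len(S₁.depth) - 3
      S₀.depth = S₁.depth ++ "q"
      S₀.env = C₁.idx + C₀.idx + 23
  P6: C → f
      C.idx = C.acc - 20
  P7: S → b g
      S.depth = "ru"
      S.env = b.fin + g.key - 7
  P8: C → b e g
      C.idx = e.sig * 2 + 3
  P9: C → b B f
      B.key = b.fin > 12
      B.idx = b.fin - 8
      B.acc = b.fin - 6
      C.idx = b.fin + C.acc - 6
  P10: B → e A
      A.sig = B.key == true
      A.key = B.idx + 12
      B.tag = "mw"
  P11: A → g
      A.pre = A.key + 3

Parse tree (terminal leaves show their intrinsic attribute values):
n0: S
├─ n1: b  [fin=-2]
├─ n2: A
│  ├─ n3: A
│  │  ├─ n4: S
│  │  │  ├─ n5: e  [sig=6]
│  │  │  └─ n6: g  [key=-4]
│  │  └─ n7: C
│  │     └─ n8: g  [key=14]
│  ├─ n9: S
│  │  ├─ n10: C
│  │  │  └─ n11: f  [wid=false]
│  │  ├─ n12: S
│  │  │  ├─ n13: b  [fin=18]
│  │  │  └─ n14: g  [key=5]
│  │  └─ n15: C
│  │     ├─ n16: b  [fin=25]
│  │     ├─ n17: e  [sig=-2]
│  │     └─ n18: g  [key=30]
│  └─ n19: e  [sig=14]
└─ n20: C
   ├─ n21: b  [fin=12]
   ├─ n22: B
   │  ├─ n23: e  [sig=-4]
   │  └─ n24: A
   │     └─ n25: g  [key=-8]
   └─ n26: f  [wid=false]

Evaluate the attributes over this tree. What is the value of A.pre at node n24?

1. n1.fin = -2  [terminal]
2. n2.sig = true  [b.fin > -3]
3. n2.key = 26  [b.fin * -1 + 24]
4. n3.sig = false  [A₀.sig == false]
5. n3.key = 29  [A₀.key * -2 + 81]
6. n5.sig = 6  [terminal]
7. n6.key = -4  [terminal]
8. n4.depth = "py"  ["py"]
9. n4.env = -2  [g.key + 2]
10. n7.acc = 23  [S.env + 25]
11. n8.key = 14  [terminal]
12. n7.idx = -8  [g.key - 22]
13. n3.pre = 25  [len(S.depth) + 23]
14. n10.acc = 20  [20]
15. n11.wid = false  [terminal]
16. n10.idx = 0  [C.acc - 20]
17. n13.fin = 18  [terminal]
18. n14.key = 5  [terminal]
19. n12.depth = "ru"  ["ru"]
20. n12.env = 16  [b.fin + g.key - 7]
21. n15.acc = -1  [len(S₁.depth) - 3]
22. n16.fin = 25  [terminal]
23. n17.sig = -2  [terminal]
24. n18.key = 30  [terminal]
25. n15.idx = -1  [e.sig * 2 + 3]
26. n9.depth = "ruq"  [S₁.depth ++ "q"]
27. n9.env = 22  [C₁.idx + C₀.idx + 23]
28. n19.sig = 14  [terminal]
29. n2.pre = 24  [e.sig + 10]
30. n20.acc = -8  [b.fin * -2 - 12]
31. n21.fin = 12  [terminal]
32. n22.key = false  [b.fin > 12]
33. n22.idx = 4  [b.fin - 8]
34. n22.acc = 6  [b.fin - 6]
35. n23.sig = -4  [terminal]
36. n24.sig = false  [B.key == true]
37. n24.key = 16  [B.idx + 12]
38. n25.key = -8  [terminal]
39. n24.pre = 19  [A.key + 3]
40. n22.tag = "mw"  ["mw"]
41. n26.wid = false  [terminal]
42. n20.idx = -2  [b.fin + C.acc - 6]
43. n0.depth = "vw"  ["vw"]
44. n0.env = -3  [b.fin - 1]

19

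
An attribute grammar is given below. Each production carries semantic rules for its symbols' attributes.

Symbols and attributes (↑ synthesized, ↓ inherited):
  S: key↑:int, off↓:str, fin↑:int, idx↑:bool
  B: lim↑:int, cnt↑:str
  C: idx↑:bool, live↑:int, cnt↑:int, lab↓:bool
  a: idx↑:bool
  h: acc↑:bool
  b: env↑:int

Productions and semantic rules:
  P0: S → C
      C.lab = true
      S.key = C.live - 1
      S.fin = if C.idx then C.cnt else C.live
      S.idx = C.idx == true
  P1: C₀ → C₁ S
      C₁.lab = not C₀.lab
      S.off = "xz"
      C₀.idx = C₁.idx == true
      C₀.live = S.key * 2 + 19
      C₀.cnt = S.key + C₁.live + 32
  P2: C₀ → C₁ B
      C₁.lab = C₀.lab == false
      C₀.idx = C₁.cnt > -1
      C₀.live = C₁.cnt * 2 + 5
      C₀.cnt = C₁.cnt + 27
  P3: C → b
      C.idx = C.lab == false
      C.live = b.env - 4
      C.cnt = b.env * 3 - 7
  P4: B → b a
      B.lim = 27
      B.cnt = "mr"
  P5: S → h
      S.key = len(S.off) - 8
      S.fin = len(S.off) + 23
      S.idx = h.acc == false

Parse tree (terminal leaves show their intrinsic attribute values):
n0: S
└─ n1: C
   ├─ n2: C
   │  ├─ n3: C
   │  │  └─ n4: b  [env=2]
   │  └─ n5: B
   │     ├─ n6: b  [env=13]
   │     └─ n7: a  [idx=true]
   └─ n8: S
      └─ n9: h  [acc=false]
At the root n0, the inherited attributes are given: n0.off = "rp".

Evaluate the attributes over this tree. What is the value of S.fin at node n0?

1. n0.off = "rp"  [given at root]
2. n1.lab = true  [true]
3. n2.lab = false  [not C₀.lab]
4. n3.lab = true  [C₀.lab == false]
5. n4.env = 2  [terminal]
6. n3.idx = false  [C.lab == false]
7. n3.live = -2  [b.env - 4]
8. n3.cnt = -1  [b.env * 3 - 7]
9. n6.env = 13  [terminal]
10. n7.idx = true  [terminal]
11. n5.lim = 27  [27]
12. n5.cnt = "mr"  ["mr"]
13. n2.idx = false  [C₁.cnt > -1]
14. n2.live = 3  [C₁.cnt * 2 + 5]
15. n2.cnt = 26  [C₁.cnt + 27]
16. n8.off = "xz"  ["xz"]
17. n9.acc = false  [terminal]
18. n8.key = -6  [len(S.off) - 8]
19. n8.fin = 25  [len(S.off) + 23]
20. n8.idx = true  [h.acc == false]
21. n1.idx = false  [C₁.idx == true]
22. n1.live = 7  [S.key * 2 + 19]
23. n1.cnt = 29  [S.key + C₁.live + 32]
24. n0.key = 6  [C.live - 1]
25. n0.fin = 7  [if C.idx then C.cnt else C.live]
26. n0.idx = false  [C.idx == true]

7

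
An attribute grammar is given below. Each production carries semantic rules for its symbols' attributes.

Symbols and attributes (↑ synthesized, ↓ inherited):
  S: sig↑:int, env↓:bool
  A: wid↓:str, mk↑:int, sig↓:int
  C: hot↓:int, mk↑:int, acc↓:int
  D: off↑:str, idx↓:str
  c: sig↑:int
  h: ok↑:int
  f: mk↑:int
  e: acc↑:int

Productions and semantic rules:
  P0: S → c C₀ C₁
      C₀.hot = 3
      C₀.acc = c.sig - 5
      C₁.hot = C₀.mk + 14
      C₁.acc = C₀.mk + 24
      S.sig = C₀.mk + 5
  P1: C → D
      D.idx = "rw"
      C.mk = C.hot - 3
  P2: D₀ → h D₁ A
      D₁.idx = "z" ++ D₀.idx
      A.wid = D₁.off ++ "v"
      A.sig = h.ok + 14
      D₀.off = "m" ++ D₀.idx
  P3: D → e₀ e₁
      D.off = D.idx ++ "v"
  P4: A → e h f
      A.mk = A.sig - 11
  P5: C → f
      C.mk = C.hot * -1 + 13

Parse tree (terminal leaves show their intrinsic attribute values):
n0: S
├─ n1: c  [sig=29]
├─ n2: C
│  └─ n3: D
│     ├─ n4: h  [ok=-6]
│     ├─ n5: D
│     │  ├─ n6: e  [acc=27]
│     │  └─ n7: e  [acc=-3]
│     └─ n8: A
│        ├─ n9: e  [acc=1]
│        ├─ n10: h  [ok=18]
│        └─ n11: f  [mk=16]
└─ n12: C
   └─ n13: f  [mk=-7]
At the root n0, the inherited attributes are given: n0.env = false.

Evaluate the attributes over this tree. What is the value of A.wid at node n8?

"zrwvv"

1. n0.env = false  [given at root]
2. n1.sig = 29  [terminal]
3. n2.hot = 3  [3]
4. n2.acc = 24  [c.sig - 5]
5. n3.idx = "rw"  ["rw"]
6. n4.ok = -6  [terminal]
7. n5.idx = "zrw"  ["z" ++ D₀.idx]
8. n6.acc = 27  [terminal]
9. n7.acc = -3  [terminal]
10. n5.off = "zrwv"  [D.idx ++ "v"]
11. n8.wid = "zrwvv"  [D₁.off ++ "v"]
12. n8.sig = 8  [h.ok + 14]
13. n9.acc = 1  [terminal]
14. n10.ok = 18  [terminal]
15. n11.mk = 16  [terminal]
16. n8.mk = -3  [A.sig - 11]
17. n3.off = "mrw"  ["m" ++ D₀.idx]
18. n2.mk = 0  [C.hot - 3]
19. n12.hot = 14  [C₀.mk + 14]
20. n12.acc = 24  [C₀.mk + 24]
21. n13.mk = -7  [terminal]
22. n12.mk = -1  [C.hot * -1 + 13]
23. n0.sig = 5  [C₀.mk + 5]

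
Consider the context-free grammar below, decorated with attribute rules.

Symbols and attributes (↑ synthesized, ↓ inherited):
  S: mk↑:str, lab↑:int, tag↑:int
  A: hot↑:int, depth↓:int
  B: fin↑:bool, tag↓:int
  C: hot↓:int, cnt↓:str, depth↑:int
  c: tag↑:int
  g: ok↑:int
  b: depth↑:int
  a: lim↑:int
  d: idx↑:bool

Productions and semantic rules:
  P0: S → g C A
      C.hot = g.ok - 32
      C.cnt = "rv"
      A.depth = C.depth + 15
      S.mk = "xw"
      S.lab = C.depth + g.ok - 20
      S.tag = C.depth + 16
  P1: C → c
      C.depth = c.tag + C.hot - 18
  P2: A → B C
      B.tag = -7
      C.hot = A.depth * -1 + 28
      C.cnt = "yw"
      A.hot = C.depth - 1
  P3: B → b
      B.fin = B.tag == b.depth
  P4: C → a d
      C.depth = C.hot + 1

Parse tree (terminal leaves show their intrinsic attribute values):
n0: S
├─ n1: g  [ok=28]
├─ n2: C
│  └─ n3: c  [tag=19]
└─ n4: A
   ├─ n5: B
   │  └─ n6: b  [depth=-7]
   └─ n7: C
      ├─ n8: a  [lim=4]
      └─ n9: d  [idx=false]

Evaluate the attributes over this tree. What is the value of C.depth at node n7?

1. n1.ok = 28  [terminal]
2. n2.hot = -4  [g.ok - 32]
3. n2.cnt = "rv"  ["rv"]
4. n3.tag = 19  [terminal]
5. n2.depth = -3  [c.tag + C.hot - 18]
6. n4.depth = 12  [C.depth + 15]
7. n5.tag = -7  [-7]
8. n6.depth = -7  [terminal]
9. n5.fin = true  [B.tag == b.depth]
10. n7.hot = 16  [A.depth * -1 + 28]
11. n7.cnt = "yw"  ["yw"]
12. n8.lim = 4  [terminal]
13. n9.idx = false  [terminal]
14. n7.depth = 17  [C.hot + 1]
15. n4.hot = 16  [C.depth - 1]
16. n0.mk = "xw"  ["xw"]
17. n0.lab = 5  [C.depth + g.ok - 20]
18. n0.tag = 13  [C.depth + 16]

17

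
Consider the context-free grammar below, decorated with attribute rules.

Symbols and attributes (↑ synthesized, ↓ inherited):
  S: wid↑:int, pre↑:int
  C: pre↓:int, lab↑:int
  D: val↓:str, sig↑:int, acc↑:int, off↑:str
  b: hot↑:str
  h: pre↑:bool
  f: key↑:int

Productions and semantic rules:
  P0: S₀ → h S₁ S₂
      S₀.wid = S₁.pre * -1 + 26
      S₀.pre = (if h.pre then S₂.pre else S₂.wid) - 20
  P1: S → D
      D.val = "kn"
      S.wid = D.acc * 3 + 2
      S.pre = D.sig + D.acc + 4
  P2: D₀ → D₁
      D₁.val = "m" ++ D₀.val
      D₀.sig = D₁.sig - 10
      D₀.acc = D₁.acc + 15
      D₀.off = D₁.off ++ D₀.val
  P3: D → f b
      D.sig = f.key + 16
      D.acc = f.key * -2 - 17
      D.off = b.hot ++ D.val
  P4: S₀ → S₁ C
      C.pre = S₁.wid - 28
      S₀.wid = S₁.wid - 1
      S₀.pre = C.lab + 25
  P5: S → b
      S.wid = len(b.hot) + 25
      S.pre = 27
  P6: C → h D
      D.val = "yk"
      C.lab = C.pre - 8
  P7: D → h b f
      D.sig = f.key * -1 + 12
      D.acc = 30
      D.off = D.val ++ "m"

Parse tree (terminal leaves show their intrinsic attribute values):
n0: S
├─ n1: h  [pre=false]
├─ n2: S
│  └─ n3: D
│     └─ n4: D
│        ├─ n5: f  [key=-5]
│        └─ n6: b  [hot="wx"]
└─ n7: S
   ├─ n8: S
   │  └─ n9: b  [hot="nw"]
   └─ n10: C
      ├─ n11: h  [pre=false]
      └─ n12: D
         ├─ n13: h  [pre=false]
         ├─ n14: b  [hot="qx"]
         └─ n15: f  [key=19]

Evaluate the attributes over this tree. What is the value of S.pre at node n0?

6

1. n1.pre = false  [terminal]
2. n3.val = "kn"  ["kn"]
3. n4.val = "mkn"  ["m" ++ D₀.val]
4. n5.key = -5  [terminal]
5. n6.hot = "wx"  [terminal]
6. n4.sig = 11  [f.key + 16]
7. n4.acc = -7  [f.key * -2 - 17]
8. n4.off = "wxmkn"  [b.hot ++ D.val]
9. n3.sig = 1  [D₁.sig - 10]
10. n3.acc = 8  [D₁.acc + 15]
11. n3.off = "wxmknkn"  [D₁.off ++ D₀.val]
12. n2.wid = 26  [D.acc * 3 + 2]
13. n2.pre = 13  [D.sig + D.acc + 4]
14. n9.hot = "nw"  [terminal]
15. n8.wid = 27  [len(b.hot) + 25]
16. n8.pre = 27  [27]
17. n10.pre = -1  [S₁.wid - 28]
18. n11.pre = false  [terminal]
19. n12.val = "yk"  ["yk"]
20. n13.pre = false  [terminal]
21. n14.hot = "qx"  [terminal]
22. n15.key = 19  [terminal]
23. n12.sig = -7  [f.key * -1 + 12]
24. n12.acc = 30  [30]
25. n12.off = "ykm"  [D.val ++ "m"]
26. n10.lab = -9  [C.pre - 8]
27. n7.wid = 26  [S₁.wid - 1]
28. n7.pre = 16  [C.lab + 25]
29. n0.wid = 13  [S₁.pre * -1 + 26]
30. n0.pre = 6  [(if h.pre then S₂.pre else S₂.wid) - 20]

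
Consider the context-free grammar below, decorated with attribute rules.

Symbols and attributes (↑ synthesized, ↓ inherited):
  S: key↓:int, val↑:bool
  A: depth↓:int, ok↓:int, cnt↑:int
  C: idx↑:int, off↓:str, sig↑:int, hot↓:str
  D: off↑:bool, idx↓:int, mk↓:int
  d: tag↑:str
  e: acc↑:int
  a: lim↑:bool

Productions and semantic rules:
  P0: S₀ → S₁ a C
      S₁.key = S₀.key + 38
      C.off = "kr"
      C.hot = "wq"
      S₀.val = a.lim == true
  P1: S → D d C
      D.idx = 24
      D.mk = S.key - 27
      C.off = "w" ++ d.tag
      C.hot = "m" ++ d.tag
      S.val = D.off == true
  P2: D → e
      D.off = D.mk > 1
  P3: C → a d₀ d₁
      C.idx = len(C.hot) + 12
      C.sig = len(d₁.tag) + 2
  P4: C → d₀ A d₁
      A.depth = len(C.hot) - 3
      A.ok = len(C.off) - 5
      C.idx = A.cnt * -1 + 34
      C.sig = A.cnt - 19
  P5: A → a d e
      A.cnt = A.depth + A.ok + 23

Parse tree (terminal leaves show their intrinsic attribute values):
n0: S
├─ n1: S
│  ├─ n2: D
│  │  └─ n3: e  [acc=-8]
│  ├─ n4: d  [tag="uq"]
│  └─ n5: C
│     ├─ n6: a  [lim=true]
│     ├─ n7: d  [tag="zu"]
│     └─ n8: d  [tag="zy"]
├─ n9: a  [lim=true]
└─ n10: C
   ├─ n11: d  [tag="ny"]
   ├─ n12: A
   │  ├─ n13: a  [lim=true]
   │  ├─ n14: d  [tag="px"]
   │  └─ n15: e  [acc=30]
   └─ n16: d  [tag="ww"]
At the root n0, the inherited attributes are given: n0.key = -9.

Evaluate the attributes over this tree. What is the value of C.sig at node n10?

1. n0.key = -9  [given at root]
2. n1.key = 29  [S₀.key + 38]
3. n2.idx = 24  [24]
4. n2.mk = 2  [S.key - 27]
5. n3.acc = -8  [terminal]
6. n2.off = true  [D.mk > 1]
7. n4.tag = "uq"  [terminal]
8. n5.off = "wuq"  ["w" ++ d.tag]
9. n5.hot = "muq"  ["m" ++ d.tag]
10. n6.lim = true  [terminal]
11. n7.tag = "zu"  [terminal]
12. n8.tag = "zy"  [terminal]
13. n5.idx = 15  [len(C.hot) + 12]
14. n5.sig = 4  [len(d₁.tag) + 2]
15. n1.val = true  [D.off == true]
16. n9.lim = true  [terminal]
17. n10.off = "kr"  ["kr"]
18. n10.hot = "wq"  ["wq"]
19. n11.tag = "ny"  [terminal]
20. n12.depth = -1  [len(C.hot) - 3]
21. n12.ok = -3  [len(C.off) - 5]
22. n13.lim = true  [terminal]
23. n14.tag = "px"  [terminal]
24. n15.acc = 30  [terminal]
25. n12.cnt = 19  [A.depth + A.ok + 23]
26. n16.tag = "ww"  [terminal]
27. n10.idx = 15  [A.cnt * -1 + 34]
28. n10.sig = 0  [A.cnt - 19]
29. n0.val = true  [a.lim == true]

0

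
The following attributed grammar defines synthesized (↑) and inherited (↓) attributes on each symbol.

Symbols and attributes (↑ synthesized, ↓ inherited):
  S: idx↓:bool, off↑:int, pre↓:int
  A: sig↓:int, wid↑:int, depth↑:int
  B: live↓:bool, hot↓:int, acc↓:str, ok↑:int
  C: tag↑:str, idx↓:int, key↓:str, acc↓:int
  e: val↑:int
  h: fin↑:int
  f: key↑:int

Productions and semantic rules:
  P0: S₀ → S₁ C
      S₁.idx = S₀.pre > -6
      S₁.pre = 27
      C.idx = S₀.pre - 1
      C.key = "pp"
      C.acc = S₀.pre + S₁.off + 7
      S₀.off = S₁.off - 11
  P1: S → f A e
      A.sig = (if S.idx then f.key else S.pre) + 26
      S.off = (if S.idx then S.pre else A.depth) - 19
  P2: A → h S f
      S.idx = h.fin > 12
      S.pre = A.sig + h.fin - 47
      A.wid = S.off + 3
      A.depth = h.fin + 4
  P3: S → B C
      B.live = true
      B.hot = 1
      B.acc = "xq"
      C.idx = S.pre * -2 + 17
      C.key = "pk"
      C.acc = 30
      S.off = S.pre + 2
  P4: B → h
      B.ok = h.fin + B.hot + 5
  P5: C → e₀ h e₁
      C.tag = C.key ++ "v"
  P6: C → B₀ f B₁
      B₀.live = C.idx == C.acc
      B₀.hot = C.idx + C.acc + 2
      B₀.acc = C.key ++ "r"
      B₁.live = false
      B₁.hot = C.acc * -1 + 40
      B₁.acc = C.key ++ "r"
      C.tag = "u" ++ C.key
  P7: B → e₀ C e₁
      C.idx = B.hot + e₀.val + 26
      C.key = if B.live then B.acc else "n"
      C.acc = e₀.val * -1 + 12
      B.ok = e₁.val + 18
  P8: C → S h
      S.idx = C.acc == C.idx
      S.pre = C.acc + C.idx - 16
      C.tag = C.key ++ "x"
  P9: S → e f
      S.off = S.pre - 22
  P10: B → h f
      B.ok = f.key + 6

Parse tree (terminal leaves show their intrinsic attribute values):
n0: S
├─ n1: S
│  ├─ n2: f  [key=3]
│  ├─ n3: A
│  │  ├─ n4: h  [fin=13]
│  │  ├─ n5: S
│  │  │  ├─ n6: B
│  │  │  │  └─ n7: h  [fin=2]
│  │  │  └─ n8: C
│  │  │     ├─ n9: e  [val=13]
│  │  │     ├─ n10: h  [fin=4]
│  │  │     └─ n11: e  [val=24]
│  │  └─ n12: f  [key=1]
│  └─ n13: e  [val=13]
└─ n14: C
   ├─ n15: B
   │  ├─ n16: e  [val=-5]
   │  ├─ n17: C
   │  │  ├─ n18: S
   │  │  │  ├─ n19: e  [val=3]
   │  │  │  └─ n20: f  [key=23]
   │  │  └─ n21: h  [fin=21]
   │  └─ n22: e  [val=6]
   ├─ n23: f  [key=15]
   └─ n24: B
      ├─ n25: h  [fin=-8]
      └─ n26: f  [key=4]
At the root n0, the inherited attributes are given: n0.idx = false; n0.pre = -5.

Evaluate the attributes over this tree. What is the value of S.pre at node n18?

28

1. n0.idx = false  [given at root]
2. n0.pre = -5  [given at root]
3. n1.idx = true  [S₀.pre > -6]
4. n1.pre = 27  [27]
5. n2.key = 3  [terminal]
6. n3.sig = 29  [(if S.idx then f.key else S.pre) + 26]
7. n4.fin = 13  [terminal]
8. n5.idx = true  [h.fin > 12]
9. n5.pre = -5  [A.sig + h.fin - 47]
10. n6.live = true  [true]
11. n6.hot = 1  [1]
12. n6.acc = "xq"  ["xq"]
13. n7.fin = 2  [terminal]
14. n6.ok = 8  [h.fin + B.hot + 5]
15. n8.idx = 27  [S.pre * -2 + 17]
16. n8.key = "pk"  ["pk"]
17. n8.acc = 30  [30]
18. n9.val = 13  [terminal]
19. n10.fin = 4  [terminal]
20. n11.val = 24  [terminal]
21. n8.tag = "pkv"  [C.key ++ "v"]
22. n5.off = -3  [S.pre + 2]
23. n12.key = 1  [terminal]
24. n3.wid = 0  [S.off + 3]
25. n3.depth = 17  [h.fin + 4]
26. n13.val = 13  [terminal]
27. n1.off = 8  [(if S.idx then S.pre else A.depth) - 19]
28. n14.idx = -6  [S₀.pre - 1]
29. n14.key = "pp"  ["pp"]
30. n14.acc = 10  [S₀.pre + S₁.off + 7]
31. n15.live = false  [C.idx == C.acc]
32. n15.hot = 6  [C.idx + C.acc + 2]
33. n15.acc = "ppr"  [C.key ++ "r"]
34. n16.val = -5  [terminal]
35. n17.idx = 27  [B.hot + e₀.val + 26]
36. n17.key = "n"  [if B.live then B.acc else "n"]
37. n17.acc = 17  [e₀.val * -1 + 12]
38. n18.idx = false  [C.acc == C.idx]
39. n18.pre = 28  [C.acc + C.idx - 16]
40. n19.val = 3  [terminal]
41. n20.key = 23  [terminal]
42. n18.off = 6  [S.pre - 22]
43. n21.fin = 21  [terminal]
44. n17.tag = "nx"  [C.key ++ "x"]
45. n22.val = 6  [terminal]
46. n15.ok = 24  [e₁.val + 18]
47. n23.key = 15  [terminal]
48. n24.live = false  [false]
49. n24.hot = 30  [C.acc * -1 + 40]
50. n24.acc = "ppr"  [C.key ++ "r"]
51. n25.fin = -8  [terminal]
52. n26.key = 4  [terminal]
53. n24.ok = 10  [f.key + 6]
54. n14.tag = "upp"  ["u" ++ C.key]
55. n0.off = -3  [S₁.off - 11]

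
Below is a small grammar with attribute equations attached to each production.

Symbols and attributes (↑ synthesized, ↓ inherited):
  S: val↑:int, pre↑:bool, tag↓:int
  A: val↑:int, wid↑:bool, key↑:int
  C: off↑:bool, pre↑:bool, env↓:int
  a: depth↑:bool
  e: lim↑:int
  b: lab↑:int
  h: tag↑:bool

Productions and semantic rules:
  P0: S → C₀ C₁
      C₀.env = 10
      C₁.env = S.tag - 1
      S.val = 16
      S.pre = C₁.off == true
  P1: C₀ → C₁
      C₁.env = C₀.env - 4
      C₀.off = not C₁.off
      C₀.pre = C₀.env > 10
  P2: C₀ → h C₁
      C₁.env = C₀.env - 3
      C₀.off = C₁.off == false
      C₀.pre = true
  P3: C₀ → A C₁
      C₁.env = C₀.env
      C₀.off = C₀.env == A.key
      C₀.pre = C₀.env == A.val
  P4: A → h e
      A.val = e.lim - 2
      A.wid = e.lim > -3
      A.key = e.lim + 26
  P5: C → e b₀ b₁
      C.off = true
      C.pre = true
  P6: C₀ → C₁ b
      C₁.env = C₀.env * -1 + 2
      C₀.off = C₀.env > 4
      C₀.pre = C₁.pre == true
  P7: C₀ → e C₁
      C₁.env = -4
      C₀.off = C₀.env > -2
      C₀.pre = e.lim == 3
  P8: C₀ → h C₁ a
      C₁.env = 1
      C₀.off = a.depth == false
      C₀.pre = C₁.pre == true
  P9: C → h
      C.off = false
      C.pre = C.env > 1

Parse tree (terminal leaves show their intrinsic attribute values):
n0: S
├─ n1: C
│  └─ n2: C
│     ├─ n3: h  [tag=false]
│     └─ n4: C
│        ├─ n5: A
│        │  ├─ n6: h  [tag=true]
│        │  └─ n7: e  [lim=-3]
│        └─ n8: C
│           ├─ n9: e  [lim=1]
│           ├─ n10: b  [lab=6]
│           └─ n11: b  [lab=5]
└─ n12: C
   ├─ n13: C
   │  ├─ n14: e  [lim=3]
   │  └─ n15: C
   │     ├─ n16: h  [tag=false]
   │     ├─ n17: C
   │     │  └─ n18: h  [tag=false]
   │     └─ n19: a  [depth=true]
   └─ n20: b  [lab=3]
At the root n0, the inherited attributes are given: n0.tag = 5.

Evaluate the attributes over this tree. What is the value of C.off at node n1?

false

1. n0.tag = 5  [given at root]
2. n1.env = 10  [10]
3. n2.env = 6  [C₀.env - 4]
4. n3.tag = false  [terminal]
5. n4.env = 3  [C₀.env - 3]
6. n6.tag = true  [terminal]
7. n7.lim = -3  [terminal]
8. n5.val = -5  [e.lim - 2]
9. n5.wid = false  [e.lim > -3]
10. n5.key = 23  [e.lim + 26]
11. n8.env = 3  [C₀.env]
12. n9.lim = 1  [terminal]
13. n10.lab = 6  [terminal]
14. n11.lab = 5  [terminal]
15. n8.off = true  [true]
16. n8.pre = true  [true]
17. n4.off = false  [C₀.env == A.key]
18. n4.pre = false  [C₀.env == A.val]
19. n2.off = true  [C₁.off == false]
20. n2.pre = true  [true]
21. n1.off = false  [not C₁.off]
22. n1.pre = false  [C₀.env > 10]
23. n12.env = 4  [S.tag - 1]
24. n13.env = -2  [C₀.env * -1 + 2]
25. n14.lim = 3  [terminal]
26. n15.env = -4  [-4]
27. n16.tag = false  [terminal]
28. n17.env = 1  [1]
29. n18.tag = false  [terminal]
30. n17.off = false  [false]
31. n17.pre = false  [C.env > 1]
32. n19.depth = true  [terminal]
33. n15.off = false  [a.depth == false]
34. n15.pre = false  [C₁.pre == true]
35. n13.off = false  [C₀.env > -2]
36. n13.pre = true  [e.lim == 3]
37. n20.lab = 3  [terminal]
38. n12.off = false  [C₀.env > 4]
39. n12.pre = true  [C₁.pre == true]
40. n0.val = 16  [16]
41. n0.pre = false  [C₁.off == true]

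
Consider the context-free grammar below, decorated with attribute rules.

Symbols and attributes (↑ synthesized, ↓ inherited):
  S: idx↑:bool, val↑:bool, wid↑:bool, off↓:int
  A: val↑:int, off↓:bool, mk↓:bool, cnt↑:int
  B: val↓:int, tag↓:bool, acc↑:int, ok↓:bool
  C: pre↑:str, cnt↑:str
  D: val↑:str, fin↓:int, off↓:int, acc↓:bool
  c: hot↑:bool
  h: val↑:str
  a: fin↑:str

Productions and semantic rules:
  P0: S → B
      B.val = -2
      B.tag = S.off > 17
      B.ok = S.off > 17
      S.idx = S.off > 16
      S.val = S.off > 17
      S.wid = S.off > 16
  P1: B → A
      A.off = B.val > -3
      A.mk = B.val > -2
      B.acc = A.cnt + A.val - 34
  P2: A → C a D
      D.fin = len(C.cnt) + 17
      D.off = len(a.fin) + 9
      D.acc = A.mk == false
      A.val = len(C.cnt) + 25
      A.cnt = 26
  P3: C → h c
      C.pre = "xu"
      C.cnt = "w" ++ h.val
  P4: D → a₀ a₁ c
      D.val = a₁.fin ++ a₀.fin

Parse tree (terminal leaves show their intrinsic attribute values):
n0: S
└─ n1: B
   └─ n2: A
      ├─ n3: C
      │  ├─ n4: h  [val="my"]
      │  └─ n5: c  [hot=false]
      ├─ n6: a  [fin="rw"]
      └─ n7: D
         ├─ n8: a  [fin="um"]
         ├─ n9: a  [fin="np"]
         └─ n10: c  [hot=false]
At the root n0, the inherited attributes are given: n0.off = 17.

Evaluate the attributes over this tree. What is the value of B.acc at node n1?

20

1. n0.off = 17  [given at root]
2. n1.val = -2  [-2]
3. n1.tag = false  [S.off > 17]
4. n1.ok = false  [S.off > 17]
5. n2.off = true  [B.val > -3]
6. n2.mk = false  [B.val > -2]
7. n4.val = "my"  [terminal]
8. n5.hot = false  [terminal]
9. n3.pre = "xu"  ["xu"]
10. n3.cnt = "wmy"  ["w" ++ h.val]
11. n6.fin = "rw"  [terminal]
12. n7.fin = 20  [len(C.cnt) + 17]
13. n7.off = 11  [len(a.fin) + 9]
14. n7.acc = true  [A.mk == false]
15. n8.fin = "um"  [terminal]
16. n9.fin = "np"  [terminal]
17. n10.hot = false  [terminal]
18. n7.val = "npum"  [a₁.fin ++ a₀.fin]
19. n2.val = 28  [len(C.cnt) + 25]
20. n2.cnt = 26  [26]
21. n1.acc = 20  [A.cnt + A.val - 34]
22. n0.idx = true  [S.off > 16]
23. n0.val = false  [S.off > 17]
24. n0.wid = true  [S.off > 16]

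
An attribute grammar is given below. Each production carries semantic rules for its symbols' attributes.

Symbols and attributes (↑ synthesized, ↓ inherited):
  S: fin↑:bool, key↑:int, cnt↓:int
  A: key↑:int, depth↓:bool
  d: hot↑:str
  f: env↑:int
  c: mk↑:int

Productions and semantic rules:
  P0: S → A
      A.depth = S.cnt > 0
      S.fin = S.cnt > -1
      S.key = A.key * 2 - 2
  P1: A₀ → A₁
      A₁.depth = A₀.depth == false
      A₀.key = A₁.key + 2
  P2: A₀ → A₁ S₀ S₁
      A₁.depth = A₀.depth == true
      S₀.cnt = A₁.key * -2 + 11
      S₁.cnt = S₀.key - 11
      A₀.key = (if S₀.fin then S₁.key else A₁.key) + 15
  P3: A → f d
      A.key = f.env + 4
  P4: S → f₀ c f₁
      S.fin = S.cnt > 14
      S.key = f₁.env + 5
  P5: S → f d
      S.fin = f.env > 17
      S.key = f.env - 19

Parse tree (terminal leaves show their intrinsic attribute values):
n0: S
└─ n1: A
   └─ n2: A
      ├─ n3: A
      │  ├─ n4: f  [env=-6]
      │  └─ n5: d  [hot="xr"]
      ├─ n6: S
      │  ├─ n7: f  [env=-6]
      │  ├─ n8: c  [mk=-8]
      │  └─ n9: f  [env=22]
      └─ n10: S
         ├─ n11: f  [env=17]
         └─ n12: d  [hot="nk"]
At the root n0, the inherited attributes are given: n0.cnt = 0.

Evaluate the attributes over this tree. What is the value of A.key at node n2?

13

1. n0.cnt = 0  [given at root]
2. n1.depth = false  [S.cnt > 0]
3. n2.depth = true  [A₀.depth == false]
4. n3.depth = true  [A₀.depth == true]
5. n4.env = -6  [terminal]
6. n5.hot = "xr"  [terminal]
7. n3.key = -2  [f.env + 4]
8. n6.cnt = 15  [A₁.key * -2 + 11]
9. n7.env = -6  [terminal]
10. n8.mk = -8  [terminal]
11. n9.env = 22  [terminal]
12. n6.fin = true  [S.cnt > 14]
13. n6.key = 27  [f₁.env + 5]
14. n10.cnt = 16  [S₀.key - 11]
15. n11.env = 17  [terminal]
16. n12.hot = "nk"  [terminal]
17. n10.fin = false  [f.env > 17]
18. n10.key = -2  [f.env - 19]
19. n2.key = 13  [(if S₀.fin then S₁.key else A₁.key) + 15]
20. n1.key = 15  [A₁.key + 2]
21. n0.fin = true  [S.cnt > -1]
22. n0.key = 28  [A.key * 2 - 2]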